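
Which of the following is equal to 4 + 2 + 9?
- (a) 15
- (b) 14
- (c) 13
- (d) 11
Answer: a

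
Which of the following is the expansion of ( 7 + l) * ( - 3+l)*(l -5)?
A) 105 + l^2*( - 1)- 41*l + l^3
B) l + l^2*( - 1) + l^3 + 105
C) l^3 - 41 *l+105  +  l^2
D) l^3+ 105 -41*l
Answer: A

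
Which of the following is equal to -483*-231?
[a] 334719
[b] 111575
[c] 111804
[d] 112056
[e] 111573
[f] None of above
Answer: e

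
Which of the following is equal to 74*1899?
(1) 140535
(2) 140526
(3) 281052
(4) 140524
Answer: 2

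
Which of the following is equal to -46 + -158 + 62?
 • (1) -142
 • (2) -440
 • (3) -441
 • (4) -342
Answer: 1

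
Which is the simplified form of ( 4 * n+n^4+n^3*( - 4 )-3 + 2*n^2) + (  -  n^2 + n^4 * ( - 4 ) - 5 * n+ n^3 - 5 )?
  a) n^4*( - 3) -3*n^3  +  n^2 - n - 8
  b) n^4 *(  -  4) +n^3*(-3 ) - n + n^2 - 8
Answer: a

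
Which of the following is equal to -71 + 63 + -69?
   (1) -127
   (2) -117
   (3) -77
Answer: 3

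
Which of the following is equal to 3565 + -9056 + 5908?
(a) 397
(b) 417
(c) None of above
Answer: b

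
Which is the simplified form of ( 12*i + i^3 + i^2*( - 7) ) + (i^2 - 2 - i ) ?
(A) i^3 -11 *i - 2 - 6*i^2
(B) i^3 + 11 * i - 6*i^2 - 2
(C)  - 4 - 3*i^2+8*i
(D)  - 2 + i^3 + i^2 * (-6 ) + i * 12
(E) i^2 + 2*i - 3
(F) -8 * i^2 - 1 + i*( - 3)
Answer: B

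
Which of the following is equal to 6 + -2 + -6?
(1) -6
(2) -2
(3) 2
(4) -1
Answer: 2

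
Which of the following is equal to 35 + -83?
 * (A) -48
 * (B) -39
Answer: A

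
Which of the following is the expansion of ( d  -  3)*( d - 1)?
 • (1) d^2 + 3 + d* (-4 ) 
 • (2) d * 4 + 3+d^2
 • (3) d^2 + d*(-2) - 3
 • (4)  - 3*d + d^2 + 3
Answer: 1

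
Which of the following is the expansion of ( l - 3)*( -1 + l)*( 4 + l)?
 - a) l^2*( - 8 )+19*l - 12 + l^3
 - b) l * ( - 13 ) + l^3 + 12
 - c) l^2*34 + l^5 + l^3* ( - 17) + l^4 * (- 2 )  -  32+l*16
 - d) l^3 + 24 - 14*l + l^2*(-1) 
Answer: b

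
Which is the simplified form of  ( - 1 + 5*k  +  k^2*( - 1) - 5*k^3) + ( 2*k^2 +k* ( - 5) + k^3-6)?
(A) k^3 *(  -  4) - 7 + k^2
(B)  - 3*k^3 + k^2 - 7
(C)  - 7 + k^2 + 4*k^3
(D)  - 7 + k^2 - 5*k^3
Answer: A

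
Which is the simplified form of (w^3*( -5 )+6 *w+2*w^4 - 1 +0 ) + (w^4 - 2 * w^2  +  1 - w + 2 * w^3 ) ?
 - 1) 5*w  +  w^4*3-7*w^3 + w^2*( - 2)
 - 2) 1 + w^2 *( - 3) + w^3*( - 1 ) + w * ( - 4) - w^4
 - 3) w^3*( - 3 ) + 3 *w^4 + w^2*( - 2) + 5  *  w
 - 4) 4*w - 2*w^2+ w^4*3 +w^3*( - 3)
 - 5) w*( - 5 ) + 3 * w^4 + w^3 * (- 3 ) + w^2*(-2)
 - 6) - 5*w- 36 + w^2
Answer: 3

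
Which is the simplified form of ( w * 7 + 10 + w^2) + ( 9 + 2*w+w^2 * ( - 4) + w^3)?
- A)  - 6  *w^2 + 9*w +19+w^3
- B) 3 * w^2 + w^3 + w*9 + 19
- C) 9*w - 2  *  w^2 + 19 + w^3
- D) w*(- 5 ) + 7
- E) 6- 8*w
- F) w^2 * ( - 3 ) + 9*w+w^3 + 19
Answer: F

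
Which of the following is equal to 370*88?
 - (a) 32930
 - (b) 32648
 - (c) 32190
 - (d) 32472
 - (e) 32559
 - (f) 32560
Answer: f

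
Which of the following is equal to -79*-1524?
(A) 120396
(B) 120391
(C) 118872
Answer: A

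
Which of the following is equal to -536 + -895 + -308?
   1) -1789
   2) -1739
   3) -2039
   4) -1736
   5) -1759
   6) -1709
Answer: 2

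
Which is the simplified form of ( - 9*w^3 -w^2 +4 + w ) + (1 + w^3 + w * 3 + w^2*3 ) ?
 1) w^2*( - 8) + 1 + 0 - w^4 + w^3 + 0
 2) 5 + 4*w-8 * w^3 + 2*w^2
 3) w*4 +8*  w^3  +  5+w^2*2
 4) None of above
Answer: 2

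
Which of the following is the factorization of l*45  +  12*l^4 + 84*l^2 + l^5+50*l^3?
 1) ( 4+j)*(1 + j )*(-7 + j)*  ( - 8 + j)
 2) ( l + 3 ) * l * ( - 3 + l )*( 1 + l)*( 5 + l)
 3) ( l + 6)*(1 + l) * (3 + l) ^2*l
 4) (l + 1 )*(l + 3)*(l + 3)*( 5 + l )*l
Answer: 4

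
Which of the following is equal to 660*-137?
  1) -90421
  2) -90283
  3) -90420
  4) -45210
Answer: 3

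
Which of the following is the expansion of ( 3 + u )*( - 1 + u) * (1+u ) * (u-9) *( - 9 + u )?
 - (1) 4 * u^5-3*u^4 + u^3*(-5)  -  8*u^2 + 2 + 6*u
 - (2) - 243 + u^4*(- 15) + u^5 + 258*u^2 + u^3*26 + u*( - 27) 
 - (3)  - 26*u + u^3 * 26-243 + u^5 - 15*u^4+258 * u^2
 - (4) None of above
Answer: 2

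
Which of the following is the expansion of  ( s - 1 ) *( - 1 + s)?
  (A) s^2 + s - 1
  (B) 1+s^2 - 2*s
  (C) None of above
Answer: B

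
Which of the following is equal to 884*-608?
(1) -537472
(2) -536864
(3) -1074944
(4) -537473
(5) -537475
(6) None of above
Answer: 1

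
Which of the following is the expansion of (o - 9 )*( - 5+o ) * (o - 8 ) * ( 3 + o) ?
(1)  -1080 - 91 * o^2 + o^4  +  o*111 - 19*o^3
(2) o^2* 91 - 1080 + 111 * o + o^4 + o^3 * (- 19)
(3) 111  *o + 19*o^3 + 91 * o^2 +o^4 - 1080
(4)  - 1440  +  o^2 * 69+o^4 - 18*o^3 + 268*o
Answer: 2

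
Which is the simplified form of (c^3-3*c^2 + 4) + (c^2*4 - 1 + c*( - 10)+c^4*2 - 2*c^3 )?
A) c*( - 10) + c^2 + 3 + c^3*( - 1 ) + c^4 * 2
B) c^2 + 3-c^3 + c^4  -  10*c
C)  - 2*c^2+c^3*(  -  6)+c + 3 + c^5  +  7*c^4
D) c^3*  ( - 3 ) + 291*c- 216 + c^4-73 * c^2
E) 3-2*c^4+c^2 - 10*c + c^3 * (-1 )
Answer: A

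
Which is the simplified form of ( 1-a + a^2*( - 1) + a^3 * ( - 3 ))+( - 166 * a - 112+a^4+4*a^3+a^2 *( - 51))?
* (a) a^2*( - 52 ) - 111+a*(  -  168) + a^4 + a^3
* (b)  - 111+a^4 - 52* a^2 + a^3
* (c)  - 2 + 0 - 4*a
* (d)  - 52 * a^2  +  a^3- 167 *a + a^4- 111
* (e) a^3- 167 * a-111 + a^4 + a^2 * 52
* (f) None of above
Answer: d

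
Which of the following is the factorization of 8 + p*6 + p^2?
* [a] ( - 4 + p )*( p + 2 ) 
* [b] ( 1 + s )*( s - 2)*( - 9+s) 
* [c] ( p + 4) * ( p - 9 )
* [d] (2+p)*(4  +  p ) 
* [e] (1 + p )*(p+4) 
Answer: d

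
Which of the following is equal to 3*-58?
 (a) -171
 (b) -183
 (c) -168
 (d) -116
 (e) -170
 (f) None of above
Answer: f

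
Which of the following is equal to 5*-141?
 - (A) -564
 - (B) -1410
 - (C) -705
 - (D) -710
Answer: C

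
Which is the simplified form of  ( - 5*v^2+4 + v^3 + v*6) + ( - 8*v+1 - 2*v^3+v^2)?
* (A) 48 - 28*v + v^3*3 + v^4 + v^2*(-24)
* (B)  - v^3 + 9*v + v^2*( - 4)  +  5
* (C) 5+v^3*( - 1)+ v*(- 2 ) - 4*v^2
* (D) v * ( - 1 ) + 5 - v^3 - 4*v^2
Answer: C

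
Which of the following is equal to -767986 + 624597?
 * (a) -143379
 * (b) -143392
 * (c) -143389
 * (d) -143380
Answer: c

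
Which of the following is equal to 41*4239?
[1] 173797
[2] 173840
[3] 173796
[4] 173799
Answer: 4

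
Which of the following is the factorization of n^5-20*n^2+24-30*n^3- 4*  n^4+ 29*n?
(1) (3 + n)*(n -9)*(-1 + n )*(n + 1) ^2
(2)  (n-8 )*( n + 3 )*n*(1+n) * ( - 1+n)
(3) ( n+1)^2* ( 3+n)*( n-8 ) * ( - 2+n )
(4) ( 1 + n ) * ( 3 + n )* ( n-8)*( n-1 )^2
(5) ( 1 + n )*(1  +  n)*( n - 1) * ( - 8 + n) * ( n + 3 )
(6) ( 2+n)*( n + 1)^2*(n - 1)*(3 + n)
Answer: 5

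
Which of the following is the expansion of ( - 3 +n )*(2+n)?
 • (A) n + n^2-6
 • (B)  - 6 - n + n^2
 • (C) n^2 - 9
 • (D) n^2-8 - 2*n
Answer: B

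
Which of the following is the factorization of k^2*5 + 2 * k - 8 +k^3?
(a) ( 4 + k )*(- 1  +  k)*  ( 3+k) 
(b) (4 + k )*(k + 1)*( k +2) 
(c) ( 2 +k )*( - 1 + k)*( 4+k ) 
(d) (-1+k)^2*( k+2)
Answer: c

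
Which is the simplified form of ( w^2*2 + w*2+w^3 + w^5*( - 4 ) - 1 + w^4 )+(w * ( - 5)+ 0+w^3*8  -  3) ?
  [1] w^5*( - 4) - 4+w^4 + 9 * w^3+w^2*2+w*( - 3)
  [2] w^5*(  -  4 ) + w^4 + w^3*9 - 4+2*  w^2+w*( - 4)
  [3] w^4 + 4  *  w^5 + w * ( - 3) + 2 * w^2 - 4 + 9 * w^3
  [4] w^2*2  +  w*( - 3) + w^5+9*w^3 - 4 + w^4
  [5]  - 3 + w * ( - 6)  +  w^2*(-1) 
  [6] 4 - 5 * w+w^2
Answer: 1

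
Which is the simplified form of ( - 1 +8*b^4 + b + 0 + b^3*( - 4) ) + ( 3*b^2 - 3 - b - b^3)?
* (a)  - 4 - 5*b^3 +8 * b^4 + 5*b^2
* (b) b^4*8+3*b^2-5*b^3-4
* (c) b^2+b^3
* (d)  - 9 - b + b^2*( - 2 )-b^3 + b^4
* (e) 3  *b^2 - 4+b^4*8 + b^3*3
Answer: b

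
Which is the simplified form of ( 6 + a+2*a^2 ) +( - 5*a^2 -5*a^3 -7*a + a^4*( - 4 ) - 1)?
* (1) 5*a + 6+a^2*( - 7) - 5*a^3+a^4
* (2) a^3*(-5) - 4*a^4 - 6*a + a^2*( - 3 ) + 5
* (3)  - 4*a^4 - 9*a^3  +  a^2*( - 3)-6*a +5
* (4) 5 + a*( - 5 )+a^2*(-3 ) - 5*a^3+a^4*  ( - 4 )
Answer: 2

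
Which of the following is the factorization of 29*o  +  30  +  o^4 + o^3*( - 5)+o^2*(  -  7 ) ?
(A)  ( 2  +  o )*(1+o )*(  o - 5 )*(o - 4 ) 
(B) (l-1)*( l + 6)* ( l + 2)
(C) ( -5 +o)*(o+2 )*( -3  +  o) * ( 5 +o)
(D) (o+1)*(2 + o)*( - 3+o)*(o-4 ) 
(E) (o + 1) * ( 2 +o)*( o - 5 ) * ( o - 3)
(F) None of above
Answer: E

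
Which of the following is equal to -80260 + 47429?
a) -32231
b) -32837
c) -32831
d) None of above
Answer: c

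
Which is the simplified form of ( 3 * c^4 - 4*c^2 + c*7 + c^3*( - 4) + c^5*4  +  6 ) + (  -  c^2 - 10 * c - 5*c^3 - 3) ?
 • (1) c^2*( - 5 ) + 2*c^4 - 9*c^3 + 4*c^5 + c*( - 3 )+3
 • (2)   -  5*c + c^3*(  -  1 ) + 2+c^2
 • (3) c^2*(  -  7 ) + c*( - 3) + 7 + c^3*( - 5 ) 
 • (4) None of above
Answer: 4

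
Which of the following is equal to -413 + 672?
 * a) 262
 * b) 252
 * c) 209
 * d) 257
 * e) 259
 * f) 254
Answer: e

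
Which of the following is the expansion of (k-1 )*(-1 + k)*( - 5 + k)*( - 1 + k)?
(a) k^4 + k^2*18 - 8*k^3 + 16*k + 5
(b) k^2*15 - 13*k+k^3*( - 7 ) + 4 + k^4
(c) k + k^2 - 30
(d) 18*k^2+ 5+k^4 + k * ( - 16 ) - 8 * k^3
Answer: d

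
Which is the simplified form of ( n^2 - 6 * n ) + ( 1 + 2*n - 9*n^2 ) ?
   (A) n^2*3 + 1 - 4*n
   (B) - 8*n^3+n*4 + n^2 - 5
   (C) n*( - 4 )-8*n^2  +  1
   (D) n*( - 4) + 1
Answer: C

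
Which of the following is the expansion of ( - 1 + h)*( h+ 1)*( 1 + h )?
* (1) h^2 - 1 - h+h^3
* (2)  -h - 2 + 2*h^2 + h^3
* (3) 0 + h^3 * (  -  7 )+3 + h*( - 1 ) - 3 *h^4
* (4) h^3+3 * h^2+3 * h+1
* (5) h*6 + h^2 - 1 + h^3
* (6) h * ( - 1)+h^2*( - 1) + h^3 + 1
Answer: 1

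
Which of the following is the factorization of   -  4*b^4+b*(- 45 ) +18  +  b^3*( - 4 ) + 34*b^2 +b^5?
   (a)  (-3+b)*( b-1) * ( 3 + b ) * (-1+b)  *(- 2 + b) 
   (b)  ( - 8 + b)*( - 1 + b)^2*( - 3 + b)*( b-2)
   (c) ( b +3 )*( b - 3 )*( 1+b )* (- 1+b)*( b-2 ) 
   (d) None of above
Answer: a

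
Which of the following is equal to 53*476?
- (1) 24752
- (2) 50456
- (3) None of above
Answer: 3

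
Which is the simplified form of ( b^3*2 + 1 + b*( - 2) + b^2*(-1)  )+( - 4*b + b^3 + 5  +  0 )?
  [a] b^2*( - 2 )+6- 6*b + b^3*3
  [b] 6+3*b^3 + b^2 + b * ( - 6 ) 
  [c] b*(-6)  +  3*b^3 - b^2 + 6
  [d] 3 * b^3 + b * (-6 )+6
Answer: c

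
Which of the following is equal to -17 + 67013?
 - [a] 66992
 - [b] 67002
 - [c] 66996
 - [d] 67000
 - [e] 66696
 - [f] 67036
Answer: c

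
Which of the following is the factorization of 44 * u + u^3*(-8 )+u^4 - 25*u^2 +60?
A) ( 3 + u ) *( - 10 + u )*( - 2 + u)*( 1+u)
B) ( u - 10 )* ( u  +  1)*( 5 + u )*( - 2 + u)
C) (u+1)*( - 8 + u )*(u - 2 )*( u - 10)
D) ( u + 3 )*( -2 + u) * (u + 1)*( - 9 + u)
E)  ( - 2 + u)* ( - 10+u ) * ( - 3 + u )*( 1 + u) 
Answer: A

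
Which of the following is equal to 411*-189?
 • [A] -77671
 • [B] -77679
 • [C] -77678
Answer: B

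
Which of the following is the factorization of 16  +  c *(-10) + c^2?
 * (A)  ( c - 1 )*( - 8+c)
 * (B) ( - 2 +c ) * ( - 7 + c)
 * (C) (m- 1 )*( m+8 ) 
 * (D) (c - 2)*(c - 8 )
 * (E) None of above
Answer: D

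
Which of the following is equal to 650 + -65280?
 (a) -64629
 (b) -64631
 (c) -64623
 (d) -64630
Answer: d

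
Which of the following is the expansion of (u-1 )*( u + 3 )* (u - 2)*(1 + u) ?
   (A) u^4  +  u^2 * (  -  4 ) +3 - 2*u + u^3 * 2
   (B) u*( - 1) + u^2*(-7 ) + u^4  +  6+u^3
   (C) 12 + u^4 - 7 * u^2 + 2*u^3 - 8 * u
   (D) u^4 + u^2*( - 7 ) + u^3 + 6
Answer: B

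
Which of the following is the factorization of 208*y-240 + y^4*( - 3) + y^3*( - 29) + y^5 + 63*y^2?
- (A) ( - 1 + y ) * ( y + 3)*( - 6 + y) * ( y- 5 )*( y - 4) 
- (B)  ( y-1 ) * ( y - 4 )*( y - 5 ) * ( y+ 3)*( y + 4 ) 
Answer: B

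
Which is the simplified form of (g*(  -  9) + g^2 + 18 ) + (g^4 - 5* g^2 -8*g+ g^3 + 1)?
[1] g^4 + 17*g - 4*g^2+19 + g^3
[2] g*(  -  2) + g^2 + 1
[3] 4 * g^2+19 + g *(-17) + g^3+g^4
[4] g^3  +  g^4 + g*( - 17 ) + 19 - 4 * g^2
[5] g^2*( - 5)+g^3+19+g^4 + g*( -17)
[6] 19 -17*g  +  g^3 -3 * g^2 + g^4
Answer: 4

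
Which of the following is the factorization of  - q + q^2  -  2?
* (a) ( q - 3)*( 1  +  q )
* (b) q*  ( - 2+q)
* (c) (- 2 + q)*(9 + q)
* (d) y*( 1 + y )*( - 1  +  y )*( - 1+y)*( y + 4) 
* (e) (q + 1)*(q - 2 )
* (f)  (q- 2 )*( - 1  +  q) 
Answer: e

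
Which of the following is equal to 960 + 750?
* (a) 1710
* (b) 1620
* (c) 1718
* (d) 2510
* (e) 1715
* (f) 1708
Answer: a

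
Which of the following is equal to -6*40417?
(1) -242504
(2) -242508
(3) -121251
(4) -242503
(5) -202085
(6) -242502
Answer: 6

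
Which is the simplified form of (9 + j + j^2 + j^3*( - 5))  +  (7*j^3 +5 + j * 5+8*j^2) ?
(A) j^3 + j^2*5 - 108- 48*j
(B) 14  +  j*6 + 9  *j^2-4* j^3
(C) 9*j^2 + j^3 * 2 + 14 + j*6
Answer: C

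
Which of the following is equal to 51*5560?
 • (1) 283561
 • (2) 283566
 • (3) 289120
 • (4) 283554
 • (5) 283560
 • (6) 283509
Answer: 5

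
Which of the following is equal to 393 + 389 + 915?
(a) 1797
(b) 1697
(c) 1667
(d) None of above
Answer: b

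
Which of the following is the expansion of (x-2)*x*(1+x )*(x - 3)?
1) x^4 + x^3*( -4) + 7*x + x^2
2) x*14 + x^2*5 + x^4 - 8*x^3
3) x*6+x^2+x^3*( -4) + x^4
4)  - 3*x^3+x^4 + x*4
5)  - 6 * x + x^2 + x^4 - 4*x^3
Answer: 3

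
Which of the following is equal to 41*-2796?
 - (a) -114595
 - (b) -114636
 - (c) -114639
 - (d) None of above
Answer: b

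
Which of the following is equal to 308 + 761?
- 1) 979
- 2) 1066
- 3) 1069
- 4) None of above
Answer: 3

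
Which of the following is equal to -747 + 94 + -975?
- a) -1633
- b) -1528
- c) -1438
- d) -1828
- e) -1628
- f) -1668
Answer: e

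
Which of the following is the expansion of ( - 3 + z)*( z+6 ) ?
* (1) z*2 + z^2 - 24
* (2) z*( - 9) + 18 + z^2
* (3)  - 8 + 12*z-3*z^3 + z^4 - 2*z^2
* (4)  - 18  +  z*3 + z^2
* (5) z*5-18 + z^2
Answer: 4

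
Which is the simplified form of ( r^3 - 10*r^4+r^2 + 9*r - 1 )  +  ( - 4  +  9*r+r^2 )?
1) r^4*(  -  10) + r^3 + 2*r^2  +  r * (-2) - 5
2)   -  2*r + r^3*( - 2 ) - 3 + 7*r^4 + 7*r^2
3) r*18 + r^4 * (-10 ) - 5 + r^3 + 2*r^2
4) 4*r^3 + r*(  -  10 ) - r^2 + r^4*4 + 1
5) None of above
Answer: 3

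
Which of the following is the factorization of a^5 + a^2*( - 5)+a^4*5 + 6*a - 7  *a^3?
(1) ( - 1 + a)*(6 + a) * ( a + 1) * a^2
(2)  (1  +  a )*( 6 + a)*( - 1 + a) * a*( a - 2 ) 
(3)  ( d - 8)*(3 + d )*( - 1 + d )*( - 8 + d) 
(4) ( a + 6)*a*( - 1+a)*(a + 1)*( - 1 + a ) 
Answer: 4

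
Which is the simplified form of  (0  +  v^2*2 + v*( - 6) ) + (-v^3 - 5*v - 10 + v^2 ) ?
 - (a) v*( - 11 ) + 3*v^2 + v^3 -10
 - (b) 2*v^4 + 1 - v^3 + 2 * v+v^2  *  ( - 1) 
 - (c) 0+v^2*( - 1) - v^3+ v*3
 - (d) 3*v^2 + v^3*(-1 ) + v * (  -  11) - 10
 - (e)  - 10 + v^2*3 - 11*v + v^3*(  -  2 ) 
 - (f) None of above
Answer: d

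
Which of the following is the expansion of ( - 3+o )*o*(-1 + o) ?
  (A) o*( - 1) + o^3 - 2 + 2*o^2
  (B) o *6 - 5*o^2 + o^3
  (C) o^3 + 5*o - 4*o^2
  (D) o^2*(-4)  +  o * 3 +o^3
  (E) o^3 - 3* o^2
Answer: D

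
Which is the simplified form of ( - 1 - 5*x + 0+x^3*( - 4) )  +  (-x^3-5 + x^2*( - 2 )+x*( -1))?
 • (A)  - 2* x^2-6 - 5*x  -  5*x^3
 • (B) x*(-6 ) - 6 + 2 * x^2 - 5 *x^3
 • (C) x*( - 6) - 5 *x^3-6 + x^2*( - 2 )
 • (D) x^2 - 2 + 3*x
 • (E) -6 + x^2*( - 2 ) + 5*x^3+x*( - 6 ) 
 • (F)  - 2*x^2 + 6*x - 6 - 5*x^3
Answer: C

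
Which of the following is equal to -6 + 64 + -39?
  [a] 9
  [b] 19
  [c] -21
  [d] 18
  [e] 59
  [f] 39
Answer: b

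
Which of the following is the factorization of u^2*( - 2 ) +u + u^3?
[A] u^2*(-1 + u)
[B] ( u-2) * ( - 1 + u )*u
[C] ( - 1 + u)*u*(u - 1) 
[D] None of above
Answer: C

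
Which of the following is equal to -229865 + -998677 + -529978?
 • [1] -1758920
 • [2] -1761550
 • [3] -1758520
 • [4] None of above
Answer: 3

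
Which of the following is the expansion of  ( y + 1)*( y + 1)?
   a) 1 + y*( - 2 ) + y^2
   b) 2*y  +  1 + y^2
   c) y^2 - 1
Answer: b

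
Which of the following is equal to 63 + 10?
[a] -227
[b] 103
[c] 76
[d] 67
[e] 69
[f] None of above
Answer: f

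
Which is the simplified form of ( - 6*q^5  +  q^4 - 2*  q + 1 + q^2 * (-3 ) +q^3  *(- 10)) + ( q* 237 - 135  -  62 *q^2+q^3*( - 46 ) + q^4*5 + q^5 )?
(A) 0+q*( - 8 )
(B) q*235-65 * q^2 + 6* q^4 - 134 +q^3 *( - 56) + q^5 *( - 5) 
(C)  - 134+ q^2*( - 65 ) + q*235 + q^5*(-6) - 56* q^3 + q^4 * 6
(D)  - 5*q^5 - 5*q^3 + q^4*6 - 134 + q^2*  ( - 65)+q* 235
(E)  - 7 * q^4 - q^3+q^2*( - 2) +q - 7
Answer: B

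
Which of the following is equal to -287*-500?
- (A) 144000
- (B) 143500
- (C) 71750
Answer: B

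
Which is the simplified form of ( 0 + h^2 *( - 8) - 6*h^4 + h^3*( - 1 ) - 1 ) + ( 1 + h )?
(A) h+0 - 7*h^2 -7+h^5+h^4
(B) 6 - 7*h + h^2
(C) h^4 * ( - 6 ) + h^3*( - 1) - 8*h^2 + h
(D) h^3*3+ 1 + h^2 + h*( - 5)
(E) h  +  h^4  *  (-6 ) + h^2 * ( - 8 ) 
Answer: C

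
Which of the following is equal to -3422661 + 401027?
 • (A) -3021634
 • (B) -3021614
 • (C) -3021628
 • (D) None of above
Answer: A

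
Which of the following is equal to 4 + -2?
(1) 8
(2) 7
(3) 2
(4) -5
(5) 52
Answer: 3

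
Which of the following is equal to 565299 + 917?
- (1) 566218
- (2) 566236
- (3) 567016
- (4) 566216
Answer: 4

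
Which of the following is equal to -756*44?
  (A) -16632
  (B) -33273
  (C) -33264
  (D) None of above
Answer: C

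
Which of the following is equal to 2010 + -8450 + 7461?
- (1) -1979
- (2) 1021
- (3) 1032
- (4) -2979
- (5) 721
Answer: 2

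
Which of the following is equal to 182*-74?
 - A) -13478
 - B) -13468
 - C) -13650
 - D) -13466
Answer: B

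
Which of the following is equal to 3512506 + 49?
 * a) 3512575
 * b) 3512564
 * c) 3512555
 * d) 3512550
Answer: c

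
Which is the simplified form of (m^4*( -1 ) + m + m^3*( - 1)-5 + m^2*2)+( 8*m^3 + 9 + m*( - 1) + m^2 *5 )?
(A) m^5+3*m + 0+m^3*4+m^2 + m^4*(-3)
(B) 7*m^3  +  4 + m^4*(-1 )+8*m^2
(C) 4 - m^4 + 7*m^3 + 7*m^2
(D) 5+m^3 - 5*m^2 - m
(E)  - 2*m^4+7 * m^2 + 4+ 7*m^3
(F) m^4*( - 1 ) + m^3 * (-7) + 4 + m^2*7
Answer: C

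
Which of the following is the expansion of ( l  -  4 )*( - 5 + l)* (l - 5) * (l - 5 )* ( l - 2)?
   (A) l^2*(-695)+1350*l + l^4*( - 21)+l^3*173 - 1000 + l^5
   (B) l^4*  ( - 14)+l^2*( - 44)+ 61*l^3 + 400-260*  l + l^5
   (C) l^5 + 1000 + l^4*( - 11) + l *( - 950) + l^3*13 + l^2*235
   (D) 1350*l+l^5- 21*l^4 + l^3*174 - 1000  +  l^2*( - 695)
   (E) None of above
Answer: A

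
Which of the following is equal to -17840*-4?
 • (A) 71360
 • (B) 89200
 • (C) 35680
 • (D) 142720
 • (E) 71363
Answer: A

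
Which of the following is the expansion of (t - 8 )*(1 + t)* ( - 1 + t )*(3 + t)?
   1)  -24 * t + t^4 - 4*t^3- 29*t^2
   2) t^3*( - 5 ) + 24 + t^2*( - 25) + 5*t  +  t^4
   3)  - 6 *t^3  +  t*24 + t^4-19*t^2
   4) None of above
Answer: 2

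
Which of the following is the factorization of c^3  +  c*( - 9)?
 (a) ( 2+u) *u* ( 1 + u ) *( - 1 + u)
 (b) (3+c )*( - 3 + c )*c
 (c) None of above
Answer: b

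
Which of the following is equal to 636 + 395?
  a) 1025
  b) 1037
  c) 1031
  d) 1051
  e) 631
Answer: c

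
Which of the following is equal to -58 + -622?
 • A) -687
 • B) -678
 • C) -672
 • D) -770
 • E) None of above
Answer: E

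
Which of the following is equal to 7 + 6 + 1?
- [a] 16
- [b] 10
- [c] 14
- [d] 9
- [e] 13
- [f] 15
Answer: c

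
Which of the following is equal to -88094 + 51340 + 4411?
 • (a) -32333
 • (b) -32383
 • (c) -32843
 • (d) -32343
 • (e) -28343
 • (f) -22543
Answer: d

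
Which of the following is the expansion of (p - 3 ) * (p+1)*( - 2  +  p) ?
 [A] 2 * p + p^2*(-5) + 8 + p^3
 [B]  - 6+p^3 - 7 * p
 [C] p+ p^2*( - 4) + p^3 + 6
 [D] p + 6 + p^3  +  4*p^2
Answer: C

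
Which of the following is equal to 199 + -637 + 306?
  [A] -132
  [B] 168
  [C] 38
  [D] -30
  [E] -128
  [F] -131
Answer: A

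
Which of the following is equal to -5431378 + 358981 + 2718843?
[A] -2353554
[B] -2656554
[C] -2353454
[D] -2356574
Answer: A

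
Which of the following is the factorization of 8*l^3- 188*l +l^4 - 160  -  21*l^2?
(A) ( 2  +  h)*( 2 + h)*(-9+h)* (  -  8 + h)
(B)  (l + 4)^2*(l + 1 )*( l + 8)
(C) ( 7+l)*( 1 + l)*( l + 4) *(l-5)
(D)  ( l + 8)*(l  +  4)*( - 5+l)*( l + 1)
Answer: D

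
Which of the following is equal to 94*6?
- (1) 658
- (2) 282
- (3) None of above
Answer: 3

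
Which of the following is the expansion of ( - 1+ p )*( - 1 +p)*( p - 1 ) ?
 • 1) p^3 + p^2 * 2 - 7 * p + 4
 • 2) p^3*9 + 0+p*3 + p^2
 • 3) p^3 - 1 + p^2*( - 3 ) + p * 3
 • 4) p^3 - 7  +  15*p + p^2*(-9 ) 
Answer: 3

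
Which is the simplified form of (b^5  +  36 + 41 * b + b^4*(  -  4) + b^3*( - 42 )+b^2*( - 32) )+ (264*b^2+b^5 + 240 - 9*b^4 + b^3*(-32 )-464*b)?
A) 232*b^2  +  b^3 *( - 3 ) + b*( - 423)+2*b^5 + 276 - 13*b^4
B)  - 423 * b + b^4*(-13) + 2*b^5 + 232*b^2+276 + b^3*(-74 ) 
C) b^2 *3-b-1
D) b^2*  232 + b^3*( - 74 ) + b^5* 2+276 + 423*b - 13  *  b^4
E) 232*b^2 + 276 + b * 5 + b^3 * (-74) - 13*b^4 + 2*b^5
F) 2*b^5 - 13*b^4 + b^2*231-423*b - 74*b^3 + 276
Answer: B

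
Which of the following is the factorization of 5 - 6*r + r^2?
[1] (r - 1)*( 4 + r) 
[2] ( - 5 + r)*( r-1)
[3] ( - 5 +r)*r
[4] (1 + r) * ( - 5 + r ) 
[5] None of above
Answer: 2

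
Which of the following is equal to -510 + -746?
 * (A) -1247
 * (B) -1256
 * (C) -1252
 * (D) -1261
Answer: B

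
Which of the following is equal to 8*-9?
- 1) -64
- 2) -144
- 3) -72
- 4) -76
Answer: 3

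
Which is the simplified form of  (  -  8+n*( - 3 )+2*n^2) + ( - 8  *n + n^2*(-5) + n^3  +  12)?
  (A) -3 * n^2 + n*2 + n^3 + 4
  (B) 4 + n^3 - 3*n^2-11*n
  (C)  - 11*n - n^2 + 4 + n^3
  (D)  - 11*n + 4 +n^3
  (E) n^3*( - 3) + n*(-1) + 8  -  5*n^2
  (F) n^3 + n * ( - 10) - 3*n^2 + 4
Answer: B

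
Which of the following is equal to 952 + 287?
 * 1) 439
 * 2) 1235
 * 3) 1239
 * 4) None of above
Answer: 3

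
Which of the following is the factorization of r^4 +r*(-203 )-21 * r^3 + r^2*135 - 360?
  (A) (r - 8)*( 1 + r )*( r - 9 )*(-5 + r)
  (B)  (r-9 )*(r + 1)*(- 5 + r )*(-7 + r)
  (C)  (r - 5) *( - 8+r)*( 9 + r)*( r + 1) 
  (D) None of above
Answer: A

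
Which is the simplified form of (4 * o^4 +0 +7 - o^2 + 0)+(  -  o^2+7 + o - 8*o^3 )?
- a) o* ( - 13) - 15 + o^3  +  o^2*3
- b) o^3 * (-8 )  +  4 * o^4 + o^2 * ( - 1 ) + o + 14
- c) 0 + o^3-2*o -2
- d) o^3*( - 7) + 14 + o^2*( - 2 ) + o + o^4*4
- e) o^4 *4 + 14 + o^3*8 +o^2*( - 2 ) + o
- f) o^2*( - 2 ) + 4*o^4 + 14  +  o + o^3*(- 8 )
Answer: f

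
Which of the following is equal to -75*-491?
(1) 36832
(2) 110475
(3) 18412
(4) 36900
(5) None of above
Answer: 5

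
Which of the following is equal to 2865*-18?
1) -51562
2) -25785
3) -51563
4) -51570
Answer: 4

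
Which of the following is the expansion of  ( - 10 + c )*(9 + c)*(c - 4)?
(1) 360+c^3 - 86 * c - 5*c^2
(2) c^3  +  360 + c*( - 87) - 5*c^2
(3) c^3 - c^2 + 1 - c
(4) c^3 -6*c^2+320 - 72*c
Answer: 1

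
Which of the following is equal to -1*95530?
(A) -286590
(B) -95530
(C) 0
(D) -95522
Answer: B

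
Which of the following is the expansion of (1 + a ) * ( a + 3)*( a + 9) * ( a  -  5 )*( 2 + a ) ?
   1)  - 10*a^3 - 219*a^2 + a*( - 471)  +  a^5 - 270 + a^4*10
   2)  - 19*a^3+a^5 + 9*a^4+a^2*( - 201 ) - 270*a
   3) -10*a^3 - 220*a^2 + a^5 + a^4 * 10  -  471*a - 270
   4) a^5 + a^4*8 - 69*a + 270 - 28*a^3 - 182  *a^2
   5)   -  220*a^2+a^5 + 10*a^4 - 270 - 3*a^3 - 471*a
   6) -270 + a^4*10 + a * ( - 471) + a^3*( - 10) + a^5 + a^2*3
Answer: 3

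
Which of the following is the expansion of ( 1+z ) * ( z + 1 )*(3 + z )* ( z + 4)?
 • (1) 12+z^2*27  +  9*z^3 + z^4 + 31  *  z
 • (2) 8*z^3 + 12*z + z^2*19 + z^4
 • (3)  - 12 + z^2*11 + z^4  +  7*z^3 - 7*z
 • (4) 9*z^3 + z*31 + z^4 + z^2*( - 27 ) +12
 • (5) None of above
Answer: 1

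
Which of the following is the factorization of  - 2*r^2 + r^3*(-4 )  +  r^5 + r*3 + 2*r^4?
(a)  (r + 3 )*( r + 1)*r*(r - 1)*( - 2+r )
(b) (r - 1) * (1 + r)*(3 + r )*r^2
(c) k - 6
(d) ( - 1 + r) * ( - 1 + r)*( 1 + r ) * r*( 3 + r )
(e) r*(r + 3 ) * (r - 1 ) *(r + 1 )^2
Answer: d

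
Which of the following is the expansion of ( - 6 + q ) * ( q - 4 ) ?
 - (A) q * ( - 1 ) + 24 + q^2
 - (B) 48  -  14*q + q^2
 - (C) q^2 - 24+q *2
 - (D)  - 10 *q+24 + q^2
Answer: D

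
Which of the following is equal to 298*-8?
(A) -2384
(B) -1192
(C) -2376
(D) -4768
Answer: A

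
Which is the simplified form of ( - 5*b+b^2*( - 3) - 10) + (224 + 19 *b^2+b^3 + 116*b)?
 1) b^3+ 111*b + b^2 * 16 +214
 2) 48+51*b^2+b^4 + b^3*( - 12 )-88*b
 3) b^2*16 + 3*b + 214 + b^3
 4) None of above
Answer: 1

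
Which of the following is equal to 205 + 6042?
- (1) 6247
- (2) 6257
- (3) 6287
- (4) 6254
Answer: 1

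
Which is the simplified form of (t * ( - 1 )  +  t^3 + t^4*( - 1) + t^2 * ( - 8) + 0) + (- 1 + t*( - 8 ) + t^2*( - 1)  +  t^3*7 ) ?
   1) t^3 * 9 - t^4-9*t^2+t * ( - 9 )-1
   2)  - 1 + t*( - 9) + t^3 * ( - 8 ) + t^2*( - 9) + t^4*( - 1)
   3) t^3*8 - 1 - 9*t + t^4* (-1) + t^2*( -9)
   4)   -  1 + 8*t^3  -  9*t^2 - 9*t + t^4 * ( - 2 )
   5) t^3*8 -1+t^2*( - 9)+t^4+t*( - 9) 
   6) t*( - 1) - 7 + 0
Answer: 3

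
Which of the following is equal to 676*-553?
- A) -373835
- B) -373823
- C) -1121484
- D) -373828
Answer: D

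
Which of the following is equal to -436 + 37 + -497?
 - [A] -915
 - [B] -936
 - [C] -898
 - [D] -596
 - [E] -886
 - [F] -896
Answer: F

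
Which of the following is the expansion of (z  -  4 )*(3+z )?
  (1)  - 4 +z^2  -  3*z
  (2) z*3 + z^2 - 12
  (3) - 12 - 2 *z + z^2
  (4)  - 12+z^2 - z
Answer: 4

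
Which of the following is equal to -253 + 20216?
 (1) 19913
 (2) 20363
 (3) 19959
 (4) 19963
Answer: 4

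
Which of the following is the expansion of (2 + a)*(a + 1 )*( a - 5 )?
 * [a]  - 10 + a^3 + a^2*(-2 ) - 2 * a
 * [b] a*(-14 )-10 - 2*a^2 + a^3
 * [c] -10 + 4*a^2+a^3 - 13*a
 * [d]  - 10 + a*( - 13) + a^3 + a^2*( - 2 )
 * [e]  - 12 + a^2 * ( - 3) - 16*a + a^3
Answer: d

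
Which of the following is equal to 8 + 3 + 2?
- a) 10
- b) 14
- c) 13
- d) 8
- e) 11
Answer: c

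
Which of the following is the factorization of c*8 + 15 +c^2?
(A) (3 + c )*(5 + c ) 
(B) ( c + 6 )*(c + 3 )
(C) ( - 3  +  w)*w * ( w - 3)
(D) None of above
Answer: A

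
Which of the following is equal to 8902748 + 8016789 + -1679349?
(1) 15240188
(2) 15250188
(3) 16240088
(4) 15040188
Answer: 1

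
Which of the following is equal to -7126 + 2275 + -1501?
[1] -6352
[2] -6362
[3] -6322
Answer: 1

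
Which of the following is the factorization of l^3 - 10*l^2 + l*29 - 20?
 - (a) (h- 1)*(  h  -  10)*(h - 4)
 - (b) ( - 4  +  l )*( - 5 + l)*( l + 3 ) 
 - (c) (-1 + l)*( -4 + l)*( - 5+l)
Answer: c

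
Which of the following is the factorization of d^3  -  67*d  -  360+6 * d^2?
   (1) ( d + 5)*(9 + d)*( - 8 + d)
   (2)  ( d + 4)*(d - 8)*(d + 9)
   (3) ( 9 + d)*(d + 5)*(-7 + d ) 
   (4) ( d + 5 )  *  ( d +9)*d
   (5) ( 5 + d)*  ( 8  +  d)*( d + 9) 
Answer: 1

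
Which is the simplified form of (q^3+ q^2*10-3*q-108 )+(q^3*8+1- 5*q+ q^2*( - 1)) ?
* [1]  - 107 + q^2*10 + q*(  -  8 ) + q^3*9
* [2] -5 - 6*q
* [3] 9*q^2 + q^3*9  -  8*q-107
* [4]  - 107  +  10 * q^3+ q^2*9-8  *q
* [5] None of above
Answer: 3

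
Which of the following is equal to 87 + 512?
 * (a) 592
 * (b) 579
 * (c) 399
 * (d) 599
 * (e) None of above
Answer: d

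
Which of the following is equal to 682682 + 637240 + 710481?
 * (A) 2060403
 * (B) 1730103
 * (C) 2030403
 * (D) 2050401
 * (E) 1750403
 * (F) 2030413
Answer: C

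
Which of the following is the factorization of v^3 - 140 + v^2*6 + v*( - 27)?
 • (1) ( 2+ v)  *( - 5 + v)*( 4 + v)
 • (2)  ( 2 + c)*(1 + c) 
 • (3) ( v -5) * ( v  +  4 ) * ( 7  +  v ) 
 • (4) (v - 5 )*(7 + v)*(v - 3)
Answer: 3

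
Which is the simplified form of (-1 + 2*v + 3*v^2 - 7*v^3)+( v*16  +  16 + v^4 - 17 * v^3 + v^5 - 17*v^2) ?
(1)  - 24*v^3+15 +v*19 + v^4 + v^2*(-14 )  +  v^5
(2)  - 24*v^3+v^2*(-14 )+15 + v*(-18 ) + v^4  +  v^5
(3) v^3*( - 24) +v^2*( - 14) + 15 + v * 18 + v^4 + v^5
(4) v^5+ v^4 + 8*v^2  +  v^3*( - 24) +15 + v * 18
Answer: 3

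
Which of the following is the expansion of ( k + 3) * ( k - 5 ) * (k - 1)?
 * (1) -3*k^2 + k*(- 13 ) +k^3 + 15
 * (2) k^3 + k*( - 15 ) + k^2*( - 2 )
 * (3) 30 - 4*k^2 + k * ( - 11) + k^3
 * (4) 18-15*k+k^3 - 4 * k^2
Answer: 1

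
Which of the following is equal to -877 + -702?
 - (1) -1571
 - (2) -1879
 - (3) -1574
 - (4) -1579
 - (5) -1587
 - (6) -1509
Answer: 4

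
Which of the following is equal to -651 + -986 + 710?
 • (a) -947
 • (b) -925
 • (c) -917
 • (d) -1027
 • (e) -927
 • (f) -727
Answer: e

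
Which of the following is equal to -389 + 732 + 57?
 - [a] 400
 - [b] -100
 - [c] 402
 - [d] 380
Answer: a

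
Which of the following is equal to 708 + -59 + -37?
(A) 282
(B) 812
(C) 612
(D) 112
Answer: C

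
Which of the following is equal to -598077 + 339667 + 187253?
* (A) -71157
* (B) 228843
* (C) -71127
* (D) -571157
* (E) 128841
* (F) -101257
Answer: A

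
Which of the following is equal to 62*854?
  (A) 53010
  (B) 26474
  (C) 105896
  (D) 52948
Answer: D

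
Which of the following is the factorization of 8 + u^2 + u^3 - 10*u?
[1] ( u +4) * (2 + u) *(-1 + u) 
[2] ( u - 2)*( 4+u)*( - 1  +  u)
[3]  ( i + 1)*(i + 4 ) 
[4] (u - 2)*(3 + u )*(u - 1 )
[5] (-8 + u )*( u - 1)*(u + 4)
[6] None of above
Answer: 2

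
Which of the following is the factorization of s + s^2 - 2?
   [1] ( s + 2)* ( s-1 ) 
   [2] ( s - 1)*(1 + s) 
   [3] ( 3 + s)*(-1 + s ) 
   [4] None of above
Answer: 1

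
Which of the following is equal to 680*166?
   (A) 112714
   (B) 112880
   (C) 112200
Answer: B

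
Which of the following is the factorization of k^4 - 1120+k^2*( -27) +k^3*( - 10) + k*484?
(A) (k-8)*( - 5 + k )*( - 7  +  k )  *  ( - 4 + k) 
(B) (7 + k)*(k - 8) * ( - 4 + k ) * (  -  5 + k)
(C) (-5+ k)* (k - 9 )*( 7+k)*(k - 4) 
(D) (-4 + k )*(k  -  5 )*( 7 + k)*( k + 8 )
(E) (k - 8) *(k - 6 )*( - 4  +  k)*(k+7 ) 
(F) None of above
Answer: B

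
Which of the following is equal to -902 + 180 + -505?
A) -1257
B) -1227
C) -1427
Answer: B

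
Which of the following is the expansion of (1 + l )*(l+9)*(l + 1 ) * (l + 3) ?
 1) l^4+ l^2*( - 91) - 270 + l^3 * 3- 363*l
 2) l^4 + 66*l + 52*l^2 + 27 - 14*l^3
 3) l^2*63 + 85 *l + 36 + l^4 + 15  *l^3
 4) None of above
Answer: 4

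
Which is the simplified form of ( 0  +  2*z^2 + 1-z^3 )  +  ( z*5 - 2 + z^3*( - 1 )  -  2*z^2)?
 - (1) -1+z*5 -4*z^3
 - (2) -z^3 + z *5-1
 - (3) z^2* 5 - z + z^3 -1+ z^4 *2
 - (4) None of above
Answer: 4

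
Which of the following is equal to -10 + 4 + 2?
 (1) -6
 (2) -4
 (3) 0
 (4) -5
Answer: 2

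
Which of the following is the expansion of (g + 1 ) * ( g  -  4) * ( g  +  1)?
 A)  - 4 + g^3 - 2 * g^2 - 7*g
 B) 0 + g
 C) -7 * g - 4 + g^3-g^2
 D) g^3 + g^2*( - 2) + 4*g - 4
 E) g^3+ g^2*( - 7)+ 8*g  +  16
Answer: A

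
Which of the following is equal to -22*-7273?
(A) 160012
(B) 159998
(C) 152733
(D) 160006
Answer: D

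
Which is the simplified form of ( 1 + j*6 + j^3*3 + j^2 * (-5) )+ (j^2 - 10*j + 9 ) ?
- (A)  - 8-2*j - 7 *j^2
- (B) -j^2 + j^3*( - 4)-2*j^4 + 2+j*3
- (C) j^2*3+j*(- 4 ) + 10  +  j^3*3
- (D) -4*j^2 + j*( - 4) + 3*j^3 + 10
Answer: D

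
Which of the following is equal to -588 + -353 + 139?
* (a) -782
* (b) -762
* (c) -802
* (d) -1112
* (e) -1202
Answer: c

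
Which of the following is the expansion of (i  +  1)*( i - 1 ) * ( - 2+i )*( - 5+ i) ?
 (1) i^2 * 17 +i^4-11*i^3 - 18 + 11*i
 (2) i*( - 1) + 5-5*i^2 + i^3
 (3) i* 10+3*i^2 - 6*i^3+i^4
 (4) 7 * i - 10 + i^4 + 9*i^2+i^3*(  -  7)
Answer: 4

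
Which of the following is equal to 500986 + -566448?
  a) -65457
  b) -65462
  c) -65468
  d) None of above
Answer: b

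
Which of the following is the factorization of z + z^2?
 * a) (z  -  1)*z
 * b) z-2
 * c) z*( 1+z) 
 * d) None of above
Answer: c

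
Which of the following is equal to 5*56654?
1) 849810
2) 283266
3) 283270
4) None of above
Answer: 3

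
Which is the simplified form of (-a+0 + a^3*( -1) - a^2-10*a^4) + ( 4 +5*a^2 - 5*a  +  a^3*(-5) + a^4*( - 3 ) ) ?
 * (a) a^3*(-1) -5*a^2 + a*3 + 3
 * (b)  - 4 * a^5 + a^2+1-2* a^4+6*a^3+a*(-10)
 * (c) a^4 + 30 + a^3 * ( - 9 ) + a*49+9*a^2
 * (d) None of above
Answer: d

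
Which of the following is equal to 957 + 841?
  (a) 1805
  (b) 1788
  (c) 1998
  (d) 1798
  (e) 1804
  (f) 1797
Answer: d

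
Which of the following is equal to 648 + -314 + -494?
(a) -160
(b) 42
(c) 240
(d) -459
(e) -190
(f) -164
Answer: a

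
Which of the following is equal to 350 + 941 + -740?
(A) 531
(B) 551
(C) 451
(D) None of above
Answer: B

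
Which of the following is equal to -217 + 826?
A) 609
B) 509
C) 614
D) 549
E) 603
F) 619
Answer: A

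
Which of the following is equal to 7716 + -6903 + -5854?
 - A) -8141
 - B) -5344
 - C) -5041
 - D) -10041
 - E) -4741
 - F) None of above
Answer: C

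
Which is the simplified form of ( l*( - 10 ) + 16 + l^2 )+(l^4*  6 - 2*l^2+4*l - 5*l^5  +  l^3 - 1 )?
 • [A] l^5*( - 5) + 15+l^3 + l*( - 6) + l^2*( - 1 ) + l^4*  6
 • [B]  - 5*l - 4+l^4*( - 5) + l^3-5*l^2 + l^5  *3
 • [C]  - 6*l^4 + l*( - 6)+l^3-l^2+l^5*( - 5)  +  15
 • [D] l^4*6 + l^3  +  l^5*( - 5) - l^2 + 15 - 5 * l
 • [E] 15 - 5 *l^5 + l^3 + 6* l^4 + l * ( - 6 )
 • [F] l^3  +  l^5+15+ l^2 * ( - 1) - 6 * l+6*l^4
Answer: A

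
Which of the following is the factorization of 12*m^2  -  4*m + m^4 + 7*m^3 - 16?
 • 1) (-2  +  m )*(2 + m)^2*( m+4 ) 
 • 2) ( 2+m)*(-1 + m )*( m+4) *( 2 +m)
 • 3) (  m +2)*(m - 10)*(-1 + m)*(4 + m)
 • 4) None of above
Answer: 2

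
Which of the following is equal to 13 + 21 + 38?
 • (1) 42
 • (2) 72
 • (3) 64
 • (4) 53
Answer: 2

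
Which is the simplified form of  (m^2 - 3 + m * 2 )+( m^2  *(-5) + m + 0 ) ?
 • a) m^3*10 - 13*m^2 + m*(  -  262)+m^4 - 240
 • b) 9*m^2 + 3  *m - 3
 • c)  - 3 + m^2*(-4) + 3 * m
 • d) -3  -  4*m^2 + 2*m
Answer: c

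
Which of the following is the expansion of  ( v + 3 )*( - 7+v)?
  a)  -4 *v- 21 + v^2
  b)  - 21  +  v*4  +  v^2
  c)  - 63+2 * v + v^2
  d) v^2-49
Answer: a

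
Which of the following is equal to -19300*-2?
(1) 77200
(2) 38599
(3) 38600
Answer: 3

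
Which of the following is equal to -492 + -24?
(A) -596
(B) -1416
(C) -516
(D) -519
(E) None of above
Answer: C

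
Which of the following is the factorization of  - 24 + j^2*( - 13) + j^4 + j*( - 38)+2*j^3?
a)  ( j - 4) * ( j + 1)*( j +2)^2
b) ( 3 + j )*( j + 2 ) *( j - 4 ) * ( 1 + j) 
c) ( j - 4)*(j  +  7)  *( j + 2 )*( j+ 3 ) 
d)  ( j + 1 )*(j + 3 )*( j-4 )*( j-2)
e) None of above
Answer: b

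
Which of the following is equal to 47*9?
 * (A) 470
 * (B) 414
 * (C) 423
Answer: C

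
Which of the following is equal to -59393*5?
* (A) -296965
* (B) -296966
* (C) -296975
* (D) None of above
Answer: A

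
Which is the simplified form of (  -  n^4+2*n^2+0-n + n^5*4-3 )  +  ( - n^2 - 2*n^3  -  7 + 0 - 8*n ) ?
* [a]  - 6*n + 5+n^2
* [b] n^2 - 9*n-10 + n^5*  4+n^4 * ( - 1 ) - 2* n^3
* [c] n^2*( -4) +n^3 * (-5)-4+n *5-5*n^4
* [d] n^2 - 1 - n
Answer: b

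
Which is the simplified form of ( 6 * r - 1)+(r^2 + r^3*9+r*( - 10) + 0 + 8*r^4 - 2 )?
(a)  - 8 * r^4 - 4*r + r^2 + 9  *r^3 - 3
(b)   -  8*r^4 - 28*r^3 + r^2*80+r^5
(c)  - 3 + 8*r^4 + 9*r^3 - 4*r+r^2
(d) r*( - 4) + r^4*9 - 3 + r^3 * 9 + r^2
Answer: c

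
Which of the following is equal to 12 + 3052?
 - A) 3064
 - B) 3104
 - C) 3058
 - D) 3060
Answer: A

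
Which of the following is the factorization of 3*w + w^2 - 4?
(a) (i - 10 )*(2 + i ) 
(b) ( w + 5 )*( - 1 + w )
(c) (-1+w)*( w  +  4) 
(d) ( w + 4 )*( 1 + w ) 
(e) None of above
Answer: c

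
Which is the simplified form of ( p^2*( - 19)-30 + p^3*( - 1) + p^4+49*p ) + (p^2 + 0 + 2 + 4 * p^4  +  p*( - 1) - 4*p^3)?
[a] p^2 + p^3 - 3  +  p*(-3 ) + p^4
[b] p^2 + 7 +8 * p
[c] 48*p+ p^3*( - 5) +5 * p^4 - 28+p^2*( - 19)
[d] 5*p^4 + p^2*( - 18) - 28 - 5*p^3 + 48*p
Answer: d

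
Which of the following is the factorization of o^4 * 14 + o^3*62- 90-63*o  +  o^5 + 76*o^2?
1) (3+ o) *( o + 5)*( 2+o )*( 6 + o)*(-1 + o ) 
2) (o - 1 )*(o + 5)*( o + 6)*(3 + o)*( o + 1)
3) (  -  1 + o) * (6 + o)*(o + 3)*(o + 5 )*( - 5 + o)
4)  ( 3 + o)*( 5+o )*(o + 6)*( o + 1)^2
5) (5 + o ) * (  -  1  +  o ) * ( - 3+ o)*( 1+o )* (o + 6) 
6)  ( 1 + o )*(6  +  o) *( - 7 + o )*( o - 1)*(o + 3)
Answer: 2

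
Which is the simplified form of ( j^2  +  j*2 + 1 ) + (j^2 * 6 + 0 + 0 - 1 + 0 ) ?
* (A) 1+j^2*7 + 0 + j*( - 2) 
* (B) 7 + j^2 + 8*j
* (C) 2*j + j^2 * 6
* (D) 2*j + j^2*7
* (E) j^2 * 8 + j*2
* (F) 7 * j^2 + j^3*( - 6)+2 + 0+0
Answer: D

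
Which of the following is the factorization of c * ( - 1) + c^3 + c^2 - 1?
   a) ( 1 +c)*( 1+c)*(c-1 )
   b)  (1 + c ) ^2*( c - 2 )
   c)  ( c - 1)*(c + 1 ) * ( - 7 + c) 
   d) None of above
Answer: a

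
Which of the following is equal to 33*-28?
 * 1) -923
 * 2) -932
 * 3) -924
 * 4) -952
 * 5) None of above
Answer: 3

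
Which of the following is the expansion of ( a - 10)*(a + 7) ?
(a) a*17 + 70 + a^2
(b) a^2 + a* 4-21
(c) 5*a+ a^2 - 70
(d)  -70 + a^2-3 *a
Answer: d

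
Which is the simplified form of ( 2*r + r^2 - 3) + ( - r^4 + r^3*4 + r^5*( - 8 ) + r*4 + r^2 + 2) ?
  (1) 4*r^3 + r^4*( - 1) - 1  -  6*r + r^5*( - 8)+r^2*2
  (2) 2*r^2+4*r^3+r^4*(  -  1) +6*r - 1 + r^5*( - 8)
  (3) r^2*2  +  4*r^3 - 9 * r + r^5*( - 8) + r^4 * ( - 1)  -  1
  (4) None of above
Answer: 2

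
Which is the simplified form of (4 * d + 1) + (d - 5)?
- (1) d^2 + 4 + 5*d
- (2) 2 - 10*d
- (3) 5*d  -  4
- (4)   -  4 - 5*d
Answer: 3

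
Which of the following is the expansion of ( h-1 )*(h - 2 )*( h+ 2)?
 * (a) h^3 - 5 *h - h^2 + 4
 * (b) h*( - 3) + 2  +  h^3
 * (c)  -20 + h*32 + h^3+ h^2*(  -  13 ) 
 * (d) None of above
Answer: d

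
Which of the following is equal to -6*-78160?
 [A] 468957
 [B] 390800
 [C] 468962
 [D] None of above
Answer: D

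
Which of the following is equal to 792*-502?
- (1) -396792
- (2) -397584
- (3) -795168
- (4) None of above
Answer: 2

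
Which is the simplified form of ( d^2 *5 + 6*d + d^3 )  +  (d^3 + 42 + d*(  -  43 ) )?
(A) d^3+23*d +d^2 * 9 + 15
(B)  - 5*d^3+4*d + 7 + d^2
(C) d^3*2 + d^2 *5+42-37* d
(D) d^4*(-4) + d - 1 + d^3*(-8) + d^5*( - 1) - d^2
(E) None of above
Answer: C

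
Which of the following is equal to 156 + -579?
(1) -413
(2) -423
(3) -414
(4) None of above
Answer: 2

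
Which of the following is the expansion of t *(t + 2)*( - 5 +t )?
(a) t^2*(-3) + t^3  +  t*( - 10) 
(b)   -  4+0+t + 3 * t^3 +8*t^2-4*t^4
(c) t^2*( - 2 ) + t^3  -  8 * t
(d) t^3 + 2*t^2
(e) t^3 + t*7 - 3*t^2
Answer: a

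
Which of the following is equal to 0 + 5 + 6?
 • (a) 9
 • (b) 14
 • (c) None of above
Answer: c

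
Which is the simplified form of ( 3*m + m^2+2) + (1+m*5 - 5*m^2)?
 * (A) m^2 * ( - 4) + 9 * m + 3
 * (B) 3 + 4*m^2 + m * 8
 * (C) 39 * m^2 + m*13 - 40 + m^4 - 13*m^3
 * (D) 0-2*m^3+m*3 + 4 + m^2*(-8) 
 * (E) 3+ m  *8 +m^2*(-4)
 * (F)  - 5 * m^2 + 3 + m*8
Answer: E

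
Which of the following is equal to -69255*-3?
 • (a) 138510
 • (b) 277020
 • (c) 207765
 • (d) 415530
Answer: c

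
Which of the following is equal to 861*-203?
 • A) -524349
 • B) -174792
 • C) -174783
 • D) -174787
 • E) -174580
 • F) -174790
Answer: C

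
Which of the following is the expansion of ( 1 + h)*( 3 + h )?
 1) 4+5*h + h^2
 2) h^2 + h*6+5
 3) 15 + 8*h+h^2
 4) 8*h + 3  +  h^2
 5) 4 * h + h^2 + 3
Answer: 5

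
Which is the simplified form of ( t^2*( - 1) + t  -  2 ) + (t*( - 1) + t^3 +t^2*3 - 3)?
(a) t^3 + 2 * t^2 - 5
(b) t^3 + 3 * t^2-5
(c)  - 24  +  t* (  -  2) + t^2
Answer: a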